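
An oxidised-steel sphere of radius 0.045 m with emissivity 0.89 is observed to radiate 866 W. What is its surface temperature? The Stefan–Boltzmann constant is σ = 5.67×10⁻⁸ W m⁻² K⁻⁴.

T ≈ 906 K

A = 4πr² = 4π × (0.045)² = 0.0254 m².
From P = εσAT⁴, T = (P / εσA)^(1/4) = (866 / (0.89 × 5.67×10⁻⁸ × 0.0254))^(1/4).
T = (6.74×10^11)^(1/4) = 906 K.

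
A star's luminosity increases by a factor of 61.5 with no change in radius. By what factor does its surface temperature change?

P ∝ T⁴ ⇒ T ∝ P^(1/4), so T scales by (61.5)^(1/4) = 2.80.

factor ≈ 2.80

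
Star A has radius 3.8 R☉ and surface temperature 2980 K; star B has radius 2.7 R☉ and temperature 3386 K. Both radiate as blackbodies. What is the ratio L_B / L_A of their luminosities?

L = 4πR²σT⁴ ∝ R²T⁴, so L_B/L_A = (2.7/3.8)² × (3386/2980)⁴ = 0.505 × 1.67 = 0.841.

L_B/L_A ≈ 0.841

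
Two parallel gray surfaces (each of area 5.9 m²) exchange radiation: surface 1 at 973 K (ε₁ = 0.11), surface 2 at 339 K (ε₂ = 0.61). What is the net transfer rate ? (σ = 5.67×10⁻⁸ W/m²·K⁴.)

Q ≈ 30400 W

For two large parallel gray plates, q = σ(T₁⁴ − T₂⁴) / (1/ε₁ + 1/ε₂ − 1).
1/ε₁ + 1/ε₂ − 1 = 1/0.11 + 1/0.61 − 1 = 9.730.
T₁⁴ − T₂⁴ = 8.96×10^11 − 1.32×10^10 = 8.83×10^11 K⁴.
q = 5.67×10⁻⁸ × 8.83×10^11 / 9.730 = 5150 W/m².
Q = q·A = 5150 × 5.9 = 30400 W.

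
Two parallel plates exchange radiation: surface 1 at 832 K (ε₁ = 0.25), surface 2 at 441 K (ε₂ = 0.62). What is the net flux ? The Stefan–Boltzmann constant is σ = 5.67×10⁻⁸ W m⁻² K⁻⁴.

For two large parallel gray plates, q = σ(T₁⁴ − T₂⁴) / (1/ε₁ + 1/ε₂ − 1).
1/ε₁ + 1/ε₂ − 1 = 1/0.25 + 1/0.62 − 1 = 4.613.
T₁⁴ − T₂⁴ = 4.79×10^11 − 3.78×10^10 = 4.41×10^11 K⁴.
q = 5.67×10⁻⁸ × 4.41×10^11 / 4.613 = 5420 W/m².

q ≈ 5420 W/m²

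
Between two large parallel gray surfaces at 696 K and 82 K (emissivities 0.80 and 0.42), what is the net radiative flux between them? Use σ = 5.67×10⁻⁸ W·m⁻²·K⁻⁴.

For two large parallel gray plates, q = σ(T₁⁴ − T₂⁴) / (1/ε₁ + 1/ε₂ − 1).
1/ε₁ + 1/ε₂ − 1 = 1/0.80 + 1/0.42 − 1 = 2.631.
T₁⁴ − T₂⁴ = 2.35×10^11 − 4.52×10^7 = 2.35×10^11 K⁴.
q = 5.67×10⁻⁸ × 2.35×10^11 / 2.631 = 5060 W/m².

q ≈ 5060 W/m²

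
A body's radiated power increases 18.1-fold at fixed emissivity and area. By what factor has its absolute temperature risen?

P ∝ T⁴ ⇒ T ∝ P^(1/4), so T scales by (18.1)^(1/4) = 2.06.

factor ≈ 2.06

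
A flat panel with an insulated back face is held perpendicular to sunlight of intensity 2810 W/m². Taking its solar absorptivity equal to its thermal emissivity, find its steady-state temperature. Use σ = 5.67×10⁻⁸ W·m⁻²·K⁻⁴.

Absorbed flux αS = emitted flux εσT⁴ (one radiating face); with α = ε, T = (S/σ)^(1/4).
T = (2810 / 5.67×10⁻⁸)^(1/4) = (4.96×10^10)^(1/4).
T = 472 K.

T ≈ 472 K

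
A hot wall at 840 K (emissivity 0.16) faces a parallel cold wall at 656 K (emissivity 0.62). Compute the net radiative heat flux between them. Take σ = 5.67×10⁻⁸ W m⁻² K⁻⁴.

q ≈ 2580 W/m²

For two large parallel gray plates, q = σ(T₁⁴ − T₂⁴) / (1/ε₁ + 1/ε₂ − 1).
1/ε₁ + 1/ε₂ − 1 = 1/0.16 + 1/0.62 − 1 = 6.863.
T₁⁴ − T₂⁴ = 4.98×10^11 − 1.85×10^11 = 3.13×10^11 K⁴.
q = 5.67×10⁻⁸ × 3.13×10^11 / 6.863 = 2580 W/m².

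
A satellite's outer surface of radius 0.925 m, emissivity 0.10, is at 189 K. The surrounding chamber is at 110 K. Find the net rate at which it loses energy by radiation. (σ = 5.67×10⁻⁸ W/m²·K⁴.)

Q ≈ 68.9 W

A = 4πr² = 4π × (0.925)² = 10.8 m².
Q = εσA(T⁴ − T_s⁴). T⁴ − T_s⁴ = (189)⁴ − (110)⁴ = 1.28×10^9 − 1.46×10^8 = 1.13×10^9 K⁴.
Q = 0.10 × 5.67×10⁻⁸ × 10.8 × 1.13×10^9 = 68.9 W.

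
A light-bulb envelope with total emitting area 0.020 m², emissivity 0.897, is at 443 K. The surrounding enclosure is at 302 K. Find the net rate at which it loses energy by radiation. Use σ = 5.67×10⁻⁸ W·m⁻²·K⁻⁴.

Q = εσA(T⁴ − T_s⁴). T⁴ − T_s⁴ = (443)⁴ − (302)⁴ = 3.85×10^10 − 8.32×10^9 = 3.02×10^10 K⁴.
Q = 0.897 × 5.67×10⁻⁸ × 0.0200 × 3.02×10^10 = 30.7 W.

Q ≈ 30.7 W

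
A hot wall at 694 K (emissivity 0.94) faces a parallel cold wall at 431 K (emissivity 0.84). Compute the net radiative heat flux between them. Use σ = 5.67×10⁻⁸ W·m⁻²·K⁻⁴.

q ≈ 8930 W/m²

For two large parallel gray plates, q = σ(T₁⁴ − T₂⁴) / (1/ε₁ + 1/ε₂ − 1).
1/ε₁ + 1/ε₂ − 1 = 1/0.94 + 1/0.84 − 1 = 1.254.
T₁⁴ − T₂⁴ = 2.32×10^11 − 3.45×10^10 = 1.97×10^11 K⁴.
q = 5.67×10⁻⁸ × 1.97×10^11 / 1.254 = 8930 W/m².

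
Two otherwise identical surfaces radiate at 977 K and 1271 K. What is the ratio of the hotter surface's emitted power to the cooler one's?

P ∝ T⁴, so the ratio is (1271/977)⁴ = (1.301)⁴ = 2.86.

ratio ≈ 2.86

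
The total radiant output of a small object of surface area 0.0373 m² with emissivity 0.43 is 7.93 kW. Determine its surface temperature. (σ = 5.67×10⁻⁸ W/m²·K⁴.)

T ≈ 1720 K

From P = εσAT⁴, T = (P / εσA)^(1/4) = (7930 / (0.43 × 5.67×10⁻⁸ × 0.0373))^(1/4).
T = (8.72×10^12)^(1/4) = 1720 K.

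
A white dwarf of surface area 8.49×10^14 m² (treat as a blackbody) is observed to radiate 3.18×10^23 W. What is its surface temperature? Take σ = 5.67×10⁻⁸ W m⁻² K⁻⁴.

From P = σAT⁴, T = (P / σA)^(1/4) = (3.18×10^23 / (5.67×10⁻⁸ × 8.49×10^14))^(1/4).
T = (6.61×10^15)^(1/4) = 9020 K.

T ≈ 9020 K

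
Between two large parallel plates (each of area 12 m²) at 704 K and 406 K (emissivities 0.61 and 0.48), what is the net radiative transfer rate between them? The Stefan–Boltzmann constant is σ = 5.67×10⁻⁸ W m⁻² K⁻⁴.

For two large parallel gray plates, q = σ(T₁⁴ − T₂⁴) / (1/ε₁ + 1/ε₂ − 1).
1/ε₁ + 1/ε₂ − 1 = 1/0.61 + 1/0.48 − 1 = 2.723.
T₁⁴ − T₂⁴ = 2.46×10^11 − 2.72×10^10 = 2.18×10^11 K⁴.
q = 5.67×10⁻⁸ × 2.18×10^11 / 2.723 = 4550 W/m².
Q = q·A = 4550 × 12 = 54600 W.

Q ≈ 54600 W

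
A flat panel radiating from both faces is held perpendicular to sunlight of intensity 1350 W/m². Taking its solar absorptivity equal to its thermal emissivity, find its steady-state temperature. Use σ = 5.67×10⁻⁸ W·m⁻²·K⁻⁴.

T ≈ 330 K

Absorbed flux αS = emitted flux 2εσT⁴ per unit area; with α = ε this gives T = (S/2σ)^(1/4).
T = (1350 / (2 × 5.67×10⁻⁸))^(1/4) = (1.19×10^10)^(1/4).
T = 330 K.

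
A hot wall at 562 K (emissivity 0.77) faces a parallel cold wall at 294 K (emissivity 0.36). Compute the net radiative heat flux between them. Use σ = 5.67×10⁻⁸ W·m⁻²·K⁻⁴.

q ≈ 1700 W/m²

For two large parallel gray plates, q = σ(T₁⁴ − T₂⁴) / (1/ε₁ + 1/ε₂ − 1).
1/ε₁ + 1/ε₂ − 1 = 1/0.77 + 1/0.36 − 1 = 3.076.
T₁⁴ − T₂⁴ = 9.98×10^10 − 7.47×10^9 = 9.23×10^10 K⁴.
q = 5.67×10⁻⁸ × 9.23×10^10 / 3.076 = 1700 W/m².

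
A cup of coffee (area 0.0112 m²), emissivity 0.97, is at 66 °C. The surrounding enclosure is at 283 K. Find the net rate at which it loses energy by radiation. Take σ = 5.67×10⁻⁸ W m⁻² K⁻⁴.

Q ≈ 4.18 W

Convert: 66 °C = 339 K.
Q = εσA(T⁴ − T_s⁴). T⁴ − T_s⁴ = (339)⁴ − (283)⁴ = 1.32×10^10 − 6.41×10^9 = 6.79×10^9 K⁴.
Q = 0.97 × 5.67×10⁻⁸ × 0.0112 × 6.79×10^9 = 4.18 W.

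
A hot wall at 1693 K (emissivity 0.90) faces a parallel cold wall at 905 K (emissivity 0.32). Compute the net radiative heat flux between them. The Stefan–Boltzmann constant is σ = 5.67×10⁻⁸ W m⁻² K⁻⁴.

q ≈ 1.32×10^5 W/m²

For two large parallel gray plates, q = σ(T₁⁴ − T₂⁴) / (1/ε₁ + 1/ε₂ − 1).
1/ε₁ + 1/ε₂ − 1 = 1/0.90 + 1/0.32 − 1 = 3.236.
T₁⁴ − T₂⁴ = 8.22×10^12 − 6.71×10^11 = 7.54×10^12 K⁴.
q = 5.67×10⁻⁸ × 7.54×10^12 / 3.236 = 1.32×10^5 W/m².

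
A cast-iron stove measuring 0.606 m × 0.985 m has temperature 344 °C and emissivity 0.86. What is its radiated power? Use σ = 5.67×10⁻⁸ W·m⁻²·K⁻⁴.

A = 0.606 × 0.985 = 0.597 m².
344 °C = 617 K.
Stefan–Boltzmann: P = εσAT⁴ = 0.86 × 5.67×10⁻⁸ × 0.597 × (617)⁴ = 0.86 × 5.67×10⁻⁸ × 0.597 × 1.45×10^11.
P = 4220 W.

P ≈ 4220 W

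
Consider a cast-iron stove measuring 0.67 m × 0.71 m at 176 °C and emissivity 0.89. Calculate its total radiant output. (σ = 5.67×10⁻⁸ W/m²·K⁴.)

P ≈ 976 W

A = 0.67 × 0.71 = 0.476 m².
176 °C = 449 K.
Stefan–Boltzmann: P = εσAT⁴ = 0.89 × 5.67×10⁻⁸ × 0.476 × (449)⁴ = 0.89 × 5.67×10⁻⁸ × 0.476 × 4.06×10^10.
P = 976 W.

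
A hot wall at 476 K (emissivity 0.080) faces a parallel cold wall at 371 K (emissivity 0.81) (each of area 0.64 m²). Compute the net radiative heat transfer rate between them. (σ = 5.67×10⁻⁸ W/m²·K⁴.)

Q ≈ 92.3 W

For two large parallel gray plates, q = σ(T₁⁴ − T₂⁴) / (1/ε₁ + 1/ε₂ − 1).
1/ε₁ + 1/ε₂ − 1 = 1/0.080 + 1/0.81 − 1 = 12.73.
T₁⁴ − T₂⁴ = 5.13×10^10 − 1.89×10^10 = 3.24×10^10 K⁴.
q = 5.67×10⁻⁸ × 3.24×10^10 / 12.73 = 144 W/m².
Q = q·A = 144 × 0.64 = 92.3 W.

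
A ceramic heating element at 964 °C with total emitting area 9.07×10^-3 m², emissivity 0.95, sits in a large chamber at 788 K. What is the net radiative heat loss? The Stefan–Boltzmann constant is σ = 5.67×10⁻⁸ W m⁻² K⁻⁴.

Q ≈ 956 W

Convert: 964 °C = 1237 K.
Q = εσA(T⁴ − T_s⁴). T⁴ − T_s⁴ = (1237)⁴ − (788)⁴ = 2.34×10^12 − 3.86×10^11 = 1.96×10^12 K⁴.
Q = 0.95 × 5.67×10⁻⁸ × 9.07×10^-3 × 1.96×10^12 = 956 W.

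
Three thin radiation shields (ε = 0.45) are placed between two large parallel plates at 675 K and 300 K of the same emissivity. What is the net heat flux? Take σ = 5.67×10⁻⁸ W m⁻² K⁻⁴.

Each of the 4 gaps contributes resistance (2/ε − 1) = 2/0.45 − 1 = 3.444; total = 13.78.
q = σ(T₁⁴ − T₂⁴) / 13.78 = 5.67×10⁻⁸ × 1.99×10^11 / 13.78 = 821 W/m².

q ≈ 821 W/m²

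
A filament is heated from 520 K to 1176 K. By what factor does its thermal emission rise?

P ∝ T⁴, so the ratio is (1176/520)⁴ = (2.262)⁴ = 26.2.

ratio ≈ 26.2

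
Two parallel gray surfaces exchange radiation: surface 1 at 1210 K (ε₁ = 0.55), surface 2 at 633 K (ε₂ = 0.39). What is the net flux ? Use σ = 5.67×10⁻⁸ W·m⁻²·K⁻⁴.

For two large parallel gray plates, q = σ(T₁⁴ − T₂⁴) / (1/ε₁ + 1/ε₂ − 1).
1/ε₁ + 1/ε₂ − 1 = 1/0.55 + 1/0.39 − 1 = 3.382.
T₁⁴ − T₂⁴ = 2.14×10^12 − 1.61×10^11 = 1.98×10^12 K⁴.
q = 5.67×10⁻⁸ × 1.98×10^12 / 3.382 = 33200 W/m².

q ≈ 33200 W/m²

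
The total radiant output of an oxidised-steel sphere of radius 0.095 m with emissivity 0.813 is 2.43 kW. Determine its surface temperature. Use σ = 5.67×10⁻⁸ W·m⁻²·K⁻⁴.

A = 4πr² = 4π × (0.095)² = 0.113 m².
From P = εσAT⁴, T = (P / εσA)^(1/4) = (2430 / (0.813 × 5.67×10⁻⁸ × 0.113))^(1/4).
T = (4.65×10^11)^(1/4) = 826 K.

T ≈ 826 K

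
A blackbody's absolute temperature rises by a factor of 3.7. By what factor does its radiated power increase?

factor ≈ 187

P ∝ T⁴, so the power scales as (3.7)⁴ = 187.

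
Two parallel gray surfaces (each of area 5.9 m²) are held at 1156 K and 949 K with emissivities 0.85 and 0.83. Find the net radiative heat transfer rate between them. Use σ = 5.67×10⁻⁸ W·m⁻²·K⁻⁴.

Q ≈ 2.36×10^5 W

For two large parallel gray plates, q = σ(T₁⁴ − T₂⁴) / (1/ε₁ + 1/ε₂ − 1).
1/ε₁ + 1/ε₂ − 1 = 1/0.85 + 1/0.83 − 1 = 1.381.
T₁⁴ − T₂⁴ = 1.79×10^12 − 8.11×10^11 = 9.75×10^11 K⁴.
q = 5.67×10⁻⁸ × 9.75×10^11 / 1.381 = 40000 W/m².
Q = q·A = 40000 × 5.9 = 2.36×10^5 W.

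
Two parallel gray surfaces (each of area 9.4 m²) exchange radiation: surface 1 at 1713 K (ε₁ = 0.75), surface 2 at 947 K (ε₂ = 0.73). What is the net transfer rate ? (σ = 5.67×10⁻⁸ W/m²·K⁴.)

Q ≈ 2.44×10^6 W

For two large parallel gray plates, q = σ(T₁⁴ − T₂⁴) / (1/ε₁ + 1/ε₂ − 1).
1/ε₁ + 1/ε₂ − 1 = 1/0.75 + 1/0.73 − 1 = 1.703.
T₁⁴ − T₂⁴ = 8.61×10^12 − 8.04×10^11 = 7.81×10^12 K⁴.
q = 5.67×10⁻⁸ × 7.81×10^12 / 1.703 = 2.60×10^5 W/m².
Q = q·A = 2.60×10^5 × 9.4 = 2.44×10^6 W.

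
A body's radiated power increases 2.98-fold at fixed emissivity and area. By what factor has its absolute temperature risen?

factor ≈ 1.31

P ∝ T⁴ ⇒ T ∝ P^(1/4), so T scales by (2.98)^(1/4) = 1.31.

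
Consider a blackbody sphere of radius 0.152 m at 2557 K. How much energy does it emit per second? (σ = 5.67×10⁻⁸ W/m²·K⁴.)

A = 4πr² = 4π × (0.152)² = 0.290 m².
P = σAT⁴ = 5.67×10⁻⁸ × 0.290 × (2557)⁴ = 5.67×10⁻⁸ × 0.290 × 4.27×10^13.
P = 7.04×10^5 W.

P ≈ 7.04×10^5 W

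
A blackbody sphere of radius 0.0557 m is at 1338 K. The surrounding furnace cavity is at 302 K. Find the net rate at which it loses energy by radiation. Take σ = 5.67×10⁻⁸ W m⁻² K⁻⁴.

Q ≈ 7070 W

A = 4πr² = 4π × (0.0557)² = 0.0390 m².
Q = σA(T⁴ − T_s⁴). T⁴ − T_s⁴ = (1338)⁴ − (302)⁴ = 3.20×10^12 − 8.32×10^9 = 3.20×10^12 K⁴.
Q = 5.67×10⁻⁸ × 0.0390 × 3.20×10^12 = 7070 W.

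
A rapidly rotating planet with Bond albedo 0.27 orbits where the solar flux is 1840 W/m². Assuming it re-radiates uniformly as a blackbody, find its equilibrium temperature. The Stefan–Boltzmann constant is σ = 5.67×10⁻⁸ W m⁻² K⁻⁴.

T ≈ 277 K

Power absorbed = (1−a)S·πR²; power emitted = 4πR²σT⁴. Equating and cancelling πR²:
T = ((1−a)S / 4σ)^(1/4) = (1340 / (4 × 5.67×10⁻⁸))^(1/4) = (5.92×10^9)^(1/4).
T = 277 K.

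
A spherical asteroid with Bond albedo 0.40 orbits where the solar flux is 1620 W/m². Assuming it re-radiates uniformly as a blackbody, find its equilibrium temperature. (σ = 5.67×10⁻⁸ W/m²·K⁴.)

T ≈ 256 K

Power absorbed = (1−a)S·πR²; power emitted = 4πR²σT⁴. Equating and cancelling πR²:
T = ((1−a)S / 4σ)^(1/4) = (972 / (4 × 5.67×10⁻⁸))^(1/4) = (4.29×10^9)^(1/4).
T = 256 K.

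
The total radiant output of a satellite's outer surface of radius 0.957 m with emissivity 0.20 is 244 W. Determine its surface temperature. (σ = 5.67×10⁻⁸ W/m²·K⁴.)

T ≈ 208 K

A = 4πr² = 4π × (0.957)² = 11.5 m².
From P = εσAT⁴, T = (P / εσA)^(1/4) = (244 / (0.20 × 5.67×10⁻⁸ × 11.5))^(1/4).
T = (1.87×10^9)^(1/4) = 208 K.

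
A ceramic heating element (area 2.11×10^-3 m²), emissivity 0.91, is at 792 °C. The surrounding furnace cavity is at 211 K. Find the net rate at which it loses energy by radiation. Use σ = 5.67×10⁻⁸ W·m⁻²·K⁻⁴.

Convert: 792 °C = 1065 K.
Q = εσA(T⁴ − T_s⁴). T⁴ − T_s⁴ = (1065)⁴ − (211)⁴ = 1.29×10^12 − 1.98×10^9 = 1.28×10^12 K⁴.
Q = 0.91 × 5.67×10⁻⁸ × 2.11×10^-3 × 1.28×10^12 = 140 W.

Q ≈ 140 W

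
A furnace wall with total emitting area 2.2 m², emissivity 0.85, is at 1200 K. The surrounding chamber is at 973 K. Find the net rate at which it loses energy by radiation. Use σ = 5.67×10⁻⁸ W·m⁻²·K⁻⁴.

Q ≈ 1.25×10^5 W

Q = εσA(T⁴ − T_s⁴). T⁴ − T_s⁴ = (1200)⁴ − (973)⁴ = 2.07×10^12 − 8.96×10^11 = 1.18×10^12 K⁴.
Q = 0.85 × 5.67×10⁻⁸ × 2.20 × 1.18×10^12 = 1.25×10^5 W.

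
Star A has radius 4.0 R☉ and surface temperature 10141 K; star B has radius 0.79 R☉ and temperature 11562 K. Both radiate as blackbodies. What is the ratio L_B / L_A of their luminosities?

L = 4πR²σT⁴ ∝ R²T⁴, so L_B/L_A = (0.79/4.0)² × (11562/10141)⁴ = 0.0390 × 1.69 = 0.0659.

L_B/L_A ≈ 0.0659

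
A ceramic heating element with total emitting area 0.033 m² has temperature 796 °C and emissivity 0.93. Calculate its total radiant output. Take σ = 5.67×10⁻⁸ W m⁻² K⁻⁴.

P ≈ 2270 W

796 °C = 1069 K.
Stefan–Boltzmann: P = εσAT⁴ = 0.93 × 5.67×10⁻⁸ × 0.0330 × (1069)⁴ = 0.93 × 5.67×10⁻⁸ × 0.0330 × 1.31×10^12.
P = 2270 W.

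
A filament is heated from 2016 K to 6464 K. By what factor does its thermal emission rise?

ratio ≈ 106

P ∝ T⁴, so the ratio is (6464/2016)⁴ = (3.206)⁴ = 106.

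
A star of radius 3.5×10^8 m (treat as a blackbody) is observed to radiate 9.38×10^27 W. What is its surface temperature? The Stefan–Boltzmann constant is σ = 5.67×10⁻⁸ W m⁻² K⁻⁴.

A = 4πr² = 4π × (3.5×10^8)² = 1.54×10^18 m².
From P = σAT⁴, T = (P / σA)^(1/4) = (9.38×10^27 / (5.67×10⁻⁸ × 1.54×10^18))^(1/4).
T = (1.07×10^17)^(1/4) = 18100 K.

T ≈ 18100 K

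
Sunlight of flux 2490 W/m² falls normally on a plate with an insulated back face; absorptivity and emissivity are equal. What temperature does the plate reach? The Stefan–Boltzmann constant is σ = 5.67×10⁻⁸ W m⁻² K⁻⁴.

T ≈ 458 K

Absorbed flux αS = emitted flux εσT⁴ (one radiating face); with α = ε, T = (S/σ)^(1/4).
T = (2490 / 5.67×10⁻⁸)^(1/4) = (4.39×10^10)^(1/4).
T = 458 K.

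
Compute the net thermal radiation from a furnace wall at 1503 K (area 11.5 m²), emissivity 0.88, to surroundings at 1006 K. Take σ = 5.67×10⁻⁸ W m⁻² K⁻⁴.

Q = εσA(T⁴ − T_s⁴). T⁴ − T_s⁴ = (1503)⁴ − (1006)⁴ = 5.10×10^12 − 1.02×10^12 = 4.08×10^12 K⁴.
Q = 0.88 × 5.67×10⁻⁸ × 11.5 × 4.08×10^12 = 2.34×10^6 W.

Q ≈ 2.34×10^6 W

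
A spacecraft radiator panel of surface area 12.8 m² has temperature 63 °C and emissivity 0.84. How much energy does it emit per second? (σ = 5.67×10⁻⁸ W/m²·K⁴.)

P ≈ 7770 W

63 °C = 336 K.
P = εσAT⁴ = 0.84 × 5.67×10⁻⁸ × 12.8 × (336)⁴ = 0.84 × 5.67×10⁻⁸ × 12.8 × 1.27×10^10.
P = 7770 W.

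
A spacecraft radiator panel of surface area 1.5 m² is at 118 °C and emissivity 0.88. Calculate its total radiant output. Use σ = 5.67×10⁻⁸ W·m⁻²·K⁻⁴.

P ≈ 1750 W

118 °C = 391 K.
P = εσAT⁴ = 0.88 × 5.67×10⁻⁸ × 1.50 × (391)⁴ = 0.88 × 5.67×10⁻⁸ × 1.50 × 2.34×10^10.
P = 1750 W.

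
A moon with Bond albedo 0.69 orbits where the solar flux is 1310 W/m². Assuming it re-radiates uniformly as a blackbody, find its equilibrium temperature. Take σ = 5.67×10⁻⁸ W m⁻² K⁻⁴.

Power absorbed = (1−a)S·πR²; power emitted = 4πR²σT⁴. Equating and cancelling πR²:
T = ((1−a)S / 4σ)^(1/4) = (406 / (4 × 5.67×10⁻⁸))^(1/4) = (1.79×10^9)^(1/4).
T = 206 K.

T ≈ 206 K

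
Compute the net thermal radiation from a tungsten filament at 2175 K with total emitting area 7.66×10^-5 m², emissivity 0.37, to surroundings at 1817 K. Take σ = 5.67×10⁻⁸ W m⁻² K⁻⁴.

Q = εσA(T⁴ − T_s⁴). T⁴ − T_s⁴ = (2175)⁴ − (1817)⁴ = 2.24×10^13 − 1.09×10^13 = 1.15×10^13 K⁴.
Q = 0.37 × 5.67×10⁻⁸ × 7.66×10^-5 × 1.15×10^13 = 18.4 W.

Q ≈ 18.4 W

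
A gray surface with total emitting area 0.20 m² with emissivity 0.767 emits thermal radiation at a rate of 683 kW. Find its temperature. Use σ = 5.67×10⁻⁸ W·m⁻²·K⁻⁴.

From P = εσAT⁴, T = (P / εσA)^(1/4) = (6.83×10^5 / (0.767 × 5.67×10⁻⁸ × 0.200))^(1/4).
T = (7.85×10^13)^(1/4) = 2980 K.

T ≈ 2980 K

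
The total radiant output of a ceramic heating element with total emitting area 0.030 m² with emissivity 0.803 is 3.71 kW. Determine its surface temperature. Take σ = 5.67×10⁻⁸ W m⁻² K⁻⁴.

T ≈ 1280 K

From P = εσAT⁴, T = (P / εσA)^(1/4) = (3710 / (0.803 × 5.67×10⁻⁸ × 0.0300))^(1/4).
T = (2.72×10^12)^(1/4) = 1280 K.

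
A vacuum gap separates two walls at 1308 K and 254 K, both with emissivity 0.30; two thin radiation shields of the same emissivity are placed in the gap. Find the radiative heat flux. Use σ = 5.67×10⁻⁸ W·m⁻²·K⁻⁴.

q ≈ 9750 W/m²

Each of the 3 gaps contributes resistance (2/ε − 1) = 2/0.30 − 1 = 5.667; total = 17.00.
q = σ(T₁⁴ − T₂⁴) / 17.00 = 5.67×10⁻⁸ × 2.92×10^12 / 17.00 = 9750 W/m².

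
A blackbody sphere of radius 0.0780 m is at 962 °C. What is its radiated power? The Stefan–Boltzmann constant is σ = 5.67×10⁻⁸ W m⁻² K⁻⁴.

P ≈ 10100 W

A = 4πr² = 4π × (0.0780)² = 0.0765 m².
962 °C = 1235 K.
P = σAT⁴ = 5.67×10⁻⁸ × 0.0765 × (1235)⁴ = 5.67×10⁻⁸ × 0.0765 × 2.33×10^12.
P = 10100 W.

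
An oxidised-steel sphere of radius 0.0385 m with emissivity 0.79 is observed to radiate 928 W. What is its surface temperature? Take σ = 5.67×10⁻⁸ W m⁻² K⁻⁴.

T ≈ 1030 K

A = 4πr² = 4π × (0.0385)² = 0.0186 m².
From P = εσAT⁴, T = (P / εσA)^(1/4) = (928 / (0.79 × 5.67×10⁻⁸ × 0.0186))^(1/4).
T = (1.11×10^12)^(1/4) = 1030 K.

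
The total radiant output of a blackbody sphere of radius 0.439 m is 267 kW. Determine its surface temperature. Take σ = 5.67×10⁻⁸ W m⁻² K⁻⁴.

A = 4πr² = 4π × (0.439)² = 2.42 m².
From P = σAT⁴, T = (P / σA)^(1/4) = (2.67×10^5 / (5.67×10⁻⁸ × 2.42))^(1/4).
T = (1.94×10^12)^(1/4) = 1180 K.

T ≈ 1180 K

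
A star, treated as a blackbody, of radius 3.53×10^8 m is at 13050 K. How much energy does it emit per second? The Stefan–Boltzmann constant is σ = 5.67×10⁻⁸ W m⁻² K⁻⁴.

P ≈ 2.58×10^27 W

A = 4πr² = 4π × (3.53×10^8)² = 1.57×10^18 m².
P = σAT⁴ = 5.67×10⁻⁸ × 1.57×10^18 × (13050)⁴ = 5.67×10⁻⁸ × 1.57×10^18 × 2.90×10^16.
P = 2.58×10^27 W.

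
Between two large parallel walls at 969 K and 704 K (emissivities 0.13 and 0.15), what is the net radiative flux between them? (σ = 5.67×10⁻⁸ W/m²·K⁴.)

q ≈ 2700 W/m²

For two large parallel gray plates, q = σ(T₁⁴ − T₂⁴) / (1/ε₁ + 1/ε₂ − 1).
1/ε₁ + 1/ε₂ − 1 = 1/0.13 + 1/0.15 − 1 = 13.36.
T₁⁴ − T₂⁴ = 8.82×10^11 − 2.46×10^11 = 6.36×10^11 K⁴.
q = 5.67×10⁻⁸ × 6.36×10^11 / 13.36 = 2700 W/m².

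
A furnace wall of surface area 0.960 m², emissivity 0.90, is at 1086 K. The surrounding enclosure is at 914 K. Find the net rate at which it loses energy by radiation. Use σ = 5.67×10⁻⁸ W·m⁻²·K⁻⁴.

Q ≈ 34000 W

Q = εσA(T⁴ − T_s⁴). T⁴ − T_s⁴ = (1086)⁴ − (914)⁴ = 1.39×10^12 − 6.98×10^11 = 6.93×10^11 K⁴.
Q = 0.90 × 5.67×10⁻⁸ × 0.960 × 6.93×10^11 = 34000 W.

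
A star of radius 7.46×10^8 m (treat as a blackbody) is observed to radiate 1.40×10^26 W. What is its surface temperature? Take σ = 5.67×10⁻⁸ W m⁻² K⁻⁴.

A = 4πr² = 4π × (7.46×10^8)² = 6.99×10^18 m².
From P = σAT⁴, T = (P / σA)^(1/4) = (1.40×10^26 / (5.67×10⁻⁸ × 6.99×10^18))^(1/4).
T = (3.53×10^14)^(1/4) = 4330 K.

T ≈ 4330 K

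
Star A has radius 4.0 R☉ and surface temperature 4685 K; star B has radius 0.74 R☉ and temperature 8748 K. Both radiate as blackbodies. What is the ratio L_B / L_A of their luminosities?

L_B/L_A ≈ 0.416

L = 4πR²σT⁴ ∝ R²T⁴, so L_B/L_A = (0.74/4.0)² × (8748/4685)⁴ = 0.0342 × 12.2 = 0.416.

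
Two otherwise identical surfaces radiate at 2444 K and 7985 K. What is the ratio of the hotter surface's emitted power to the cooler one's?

P ∝ T⁴, so the ratio is (7985/2444)⁴ = (3.267)⁴ = 114.

ratio ≈ 114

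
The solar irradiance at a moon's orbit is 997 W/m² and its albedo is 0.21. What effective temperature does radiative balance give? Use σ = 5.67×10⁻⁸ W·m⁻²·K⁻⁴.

T ≈ 243 K

Power absorbed = (1−a)S·πR²; power emitted = 4πR²σT⁴. Equating and cancelling πR²:
T = ((1−a)S / 4σ)^(1/4) = (788 / (4 × 5.67×10⁻⁸))^(1/4) = (3.47×10^9)^(1/4).
T = 243 K.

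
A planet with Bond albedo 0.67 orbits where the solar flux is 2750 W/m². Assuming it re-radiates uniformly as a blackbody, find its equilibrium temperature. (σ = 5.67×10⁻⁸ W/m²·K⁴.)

Power absorbed = (1−a)S·πR²; power emitted = 4πR²σT⁴. Equating and cancelling πR²:
T = ((1−a)S / 4σ)^(1/4) = (907 / (4 × 5.67×10⁻⁸))^(1/4) = (4.00×10^9)^(1/4).
T = 252 K.

T ≈ 252 K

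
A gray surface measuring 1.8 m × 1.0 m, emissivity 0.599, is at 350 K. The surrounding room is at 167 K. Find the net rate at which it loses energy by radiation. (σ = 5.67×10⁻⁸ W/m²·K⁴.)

A = 1.8 × 1.0 = 1.80 m².
Q = εσA(T⁴ − T_s⁴). T⁴ − T_s⁴ = (350)⁴ − (167)⁴ = 1.50×10^10 − 7.78×10^8 = 1.42×10^10 K⁴.
Q = 0.599 × 5.67×10⁻⁸ × 1.80 × 1.42×10^10 = 870 W.

Q ≈ 870 W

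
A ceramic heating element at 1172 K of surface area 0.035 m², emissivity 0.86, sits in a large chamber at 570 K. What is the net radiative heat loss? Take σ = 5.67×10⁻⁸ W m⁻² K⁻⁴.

Q = εσA(T⁴ − T_s⁴). T⁴ − T_s⁴ = (1172)⁴ − (570)⁴ = 1.89×10^12 − 1.06×10^11 = 1.78×10^12 K⁴.
Q = 0.86 × 5.67×10⁻⁸ × 0.0350 × 1.78×10^12 = 3040 W.

Q ≈ 3040 W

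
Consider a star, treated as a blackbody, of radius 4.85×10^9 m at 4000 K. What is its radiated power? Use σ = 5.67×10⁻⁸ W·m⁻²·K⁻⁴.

A = 4πr² = 4π × (4.85×10^9)² = 2.96×10^20 m².
P = σAT⁴ = 5.67×10⁻⁸ × 2.96×10^20 × (4000)⁴ = 5.67×10⁻⁸ × 2.96×10^20 × 2.56×10^14.
P = 4.29×10^27 W.

P ≈ 4.29×10^27 W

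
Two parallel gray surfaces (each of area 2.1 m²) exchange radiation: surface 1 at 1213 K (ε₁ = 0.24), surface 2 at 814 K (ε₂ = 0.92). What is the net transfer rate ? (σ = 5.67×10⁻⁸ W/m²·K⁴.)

Q ≈ 48300 W

For two large parallel gray plates, q = σ(T₁⁴ − T₂⁴) / (1/ε₁ + 1/ε₂ − 1).
1/ε₁ + 1/ε₂ − 1 = 1/0.24 + 1/0.92 − 1 = 4.254.
T₁⁴ − T₂⁴ = 2.16×10^12 − 4.39×10^11 = 1.73×10^12 K⁴.
q = 5.67×10⁻⁸ × 1.73×10^12 / 4.254 = 23000 W/m².
Q = q·A = 23000 × 2.1 = 48300 W.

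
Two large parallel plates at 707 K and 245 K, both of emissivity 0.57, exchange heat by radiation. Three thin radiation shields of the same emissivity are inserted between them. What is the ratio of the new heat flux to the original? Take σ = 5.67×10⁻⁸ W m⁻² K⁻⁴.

With N identical shields there are N+1 = 4 gaps in series, each with the same radiative resistance, so the flux falls to 1/(N+1) of its unshielded value.

ratio ≈ 0.250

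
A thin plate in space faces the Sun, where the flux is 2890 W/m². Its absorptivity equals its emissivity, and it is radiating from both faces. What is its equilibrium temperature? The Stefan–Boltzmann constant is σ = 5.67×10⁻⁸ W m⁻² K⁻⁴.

T ≈ 400 K

Absorbed flux αS = emitted flux 2εσT⁴ per unit area; with α = ε this gives T = (S/2σ)^(1/4).
T = (2890 / (2 × 5.67×10⁻⁸))^(1/4) = (2.55×10^10)^(1/4).
T = 400 K.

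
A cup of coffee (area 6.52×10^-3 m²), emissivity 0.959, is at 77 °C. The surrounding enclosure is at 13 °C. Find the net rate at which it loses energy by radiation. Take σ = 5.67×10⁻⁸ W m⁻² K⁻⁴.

Convert: 77 °C = 350 K; 13 °C = 286 K.
Q = εσA(T⁴ − T_s⁴). T⁴ − T_s⁴ = (350)⁴ − (286)⁴ = 1.50×10^10 − 6.69×10^9 = 8.32×10^9 K⁴.
Q = 0.959 × 5.67×10⁻⁸ × 6.52×10^-3 × 8.32×10^9 = 2.95 W.

Q ≈ 2.95 W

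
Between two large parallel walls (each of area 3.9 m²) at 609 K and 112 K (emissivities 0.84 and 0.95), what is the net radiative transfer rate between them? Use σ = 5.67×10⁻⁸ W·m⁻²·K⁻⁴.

Q ≈ 24400 W

For two large parallel gray plates, q = σ(T₁⁴ − T₂⁴) / (1/ε₁ + 1/ε₂ − 1).
1/ε₁ + 1/ε₂ − 1 = 1/0.84 + 1/0.95 − 1 = 1.243.
T₁⁴ − T₂⁴ = 1.38×10^11 − 1.57×10^8 = 1.37×10^11 K⁴.
q = 5.67×10⁻⁸ × 1.37×10^11 / 1.243 = 6270 W/m².
Q = q·A = 6270 × 3.9 = 24400 W.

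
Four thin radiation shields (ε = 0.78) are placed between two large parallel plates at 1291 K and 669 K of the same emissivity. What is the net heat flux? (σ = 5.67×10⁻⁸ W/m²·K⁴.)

q ≈ 18700 W/m²

Each of the 5 gaps contributes resistance (2/ε − 1) = 2/0.78 − 1 = 1.564; total = 7.821.
q = σ(T₁⁴ − T₂⁴) / 7.821 = 5.67×10⁻⁸ × 2.58×10^12 / 7.821 = 18700 W/m².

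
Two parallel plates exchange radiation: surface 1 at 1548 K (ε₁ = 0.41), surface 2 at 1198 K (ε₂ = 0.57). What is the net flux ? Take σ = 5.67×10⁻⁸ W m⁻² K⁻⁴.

q ≈ 65400 W/m²

For two large parallel gray plates, q = σ(T₁⁴ − T₂⁴) / (1/ε₁ + 1/ε₂ − 1).
1/ε₁ + 1/ε₂ − 1 = 1/0.41 + 1/0.57 − 1 = 3.193.
T₁⁴ − T₂⁴ = 5.74×10^12 − 2.06×10^12 = 3.68×10^12 K⁴.
q = 5.67×10⁻⁸ × 3.68×10^12 / 3.193 = 65400 W/m².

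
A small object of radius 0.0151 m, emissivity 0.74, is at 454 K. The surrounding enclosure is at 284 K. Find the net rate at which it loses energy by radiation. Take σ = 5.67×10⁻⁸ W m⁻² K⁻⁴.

A = 4πr² = 4π × (0.0151)² = 2.87×10^-3 m².
Q = εσA(T⁴ − T_s⁴). T⁴ − T_s⁴ = (454)⁴ − (284)⁴ = 4.25×10^10 − 6.51×10^9 = 3.60×10^10 K⁴.
Q = 0.74 × 5.67×10⁻⁸ × 2.87×10^-3 × 3.60×10^10 = 4.33 W.

Q ≈ 4.33 W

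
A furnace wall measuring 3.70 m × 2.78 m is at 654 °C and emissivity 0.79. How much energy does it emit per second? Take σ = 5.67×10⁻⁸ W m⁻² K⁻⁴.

P ≈ 3.40×10^5 W

A = 3.70 × 2.78 = 10.3 m².
654 °C = 927 K.
Stefan–Boltzmann: P = εσAT⁴ = 0.79 × 5.67×10⁻⁸ × 10.3 × (927)⁴ = 0.79 × 5.67×10⁻⁸ × 10.3 × 7.38×10^11.
P = 3.40×10^5 W.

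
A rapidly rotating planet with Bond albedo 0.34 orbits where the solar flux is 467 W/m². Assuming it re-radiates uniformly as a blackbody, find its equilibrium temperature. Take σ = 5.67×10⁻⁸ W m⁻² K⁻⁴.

Power absorbed = (1−a)S·πR²; power emitted = 4πR²σT⁴. Equating and cancelling πR²:
T = ((1−a)S / 4σ)^(1/4) = (308 / (4 × 5.67×10⁻⁸))^(1/4) = (1.36×10^9)^(1/4).
T = 192 K.

T ≈ 192 K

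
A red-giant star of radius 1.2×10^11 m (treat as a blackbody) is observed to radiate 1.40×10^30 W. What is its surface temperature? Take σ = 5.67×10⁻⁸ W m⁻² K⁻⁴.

A = 4πr² = 4π × (1.2×10^11)² = 1.81×10^23 m².
From P = σAT⁴, T = (P / σA)^(1/4) = (1.40×10^30 / (5.67×10⁻⁸ × 1.81×10^23))^(1/4).
T = (1.36×10^14)^(1/4) = 3420 K.

T ≈ 3420 K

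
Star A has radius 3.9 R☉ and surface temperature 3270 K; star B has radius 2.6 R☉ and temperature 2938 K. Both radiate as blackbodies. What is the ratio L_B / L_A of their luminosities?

L_B/L_A ≈ 0.290

L = 4πR²σT⁴ ∝ R²T⁴, so L_B/L_A = (2.6/3.9)² × (2938/3270)⁴ = 0.444 × 0.652 = 0.290.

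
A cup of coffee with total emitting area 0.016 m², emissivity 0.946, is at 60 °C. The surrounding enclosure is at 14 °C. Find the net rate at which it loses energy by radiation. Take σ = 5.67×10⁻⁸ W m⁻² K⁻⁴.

Q ≈ 4.73 W

Convert: 60 °C = 333 K; 14 °C = 287 K.
Q = εσA(T⁴ − T_s⁴). T⁴ − T_s⁴ = (333)⁴ − (287)⁴ = 1.23×10^10 − 6.78×10^9 = 5.51×10^9 K⁴.
Q = 0.946 × 5.67×10⁻⁸ × 0.0160 × 5.51×10^9 = 4.73 W.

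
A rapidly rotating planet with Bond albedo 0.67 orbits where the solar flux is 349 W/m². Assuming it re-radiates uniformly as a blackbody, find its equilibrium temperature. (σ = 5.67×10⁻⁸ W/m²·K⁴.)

Power absorbed = (1−a)S·πR²; power emitted = 4πR²σT⁴. Equating and cancelling πR²:
T = ((1−a)S / 4σ)^(1/4) = (115 / (4 × 5.67×10⁻⁸))^(1/4) = (5.08×10^8)^(1/4).
T = 150 K.

T ≈ 150 K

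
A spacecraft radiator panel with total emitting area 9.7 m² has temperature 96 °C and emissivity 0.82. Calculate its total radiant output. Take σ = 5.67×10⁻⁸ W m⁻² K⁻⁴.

96 °C = 369 K.
P = εσAT⁴ = 0.82 × 5.67×10⁻⁸ × 9.70 × (369)⁴ = 0.82 × 5.67×10⁻⁸ × 9.70 × 1.85×10^10.
P = 8360 W.

P ≈ 8360 W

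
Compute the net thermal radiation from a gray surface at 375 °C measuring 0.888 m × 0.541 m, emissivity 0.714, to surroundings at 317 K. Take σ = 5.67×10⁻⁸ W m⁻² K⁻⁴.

Q ≈ 3230 W

A = 0.888 × 0.541 = 0.480 m².
Convert: 375 °C = 648 K.
Q = εσA(T⁴ − T_s⁴). T⁴ − T_s⁴ = (648)⁴ − (317)⁴ = 1.76×10^11 − 1.01×10^10 = 1.66×10^11 K⁴.
Q = 0.714 × 5.67×10⁻⁸ × 0.480 × 1.66×10^11 = 3230 W.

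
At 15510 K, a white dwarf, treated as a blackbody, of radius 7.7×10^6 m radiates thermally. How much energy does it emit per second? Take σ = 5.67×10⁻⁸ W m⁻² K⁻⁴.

A = 4πr² = 4π × (7.7×10^6)² = 7.45×10^14 m².
P = σAT⁴ = 5.67×10⁻⁸ × 7.45×10^14 × (15510)⁴ = 5.67×10⁻⁸ × 7.45×10^14 × 5.79×10^16.
P = 2.44×10^24 W.

P ≈ 2.44×10^24 W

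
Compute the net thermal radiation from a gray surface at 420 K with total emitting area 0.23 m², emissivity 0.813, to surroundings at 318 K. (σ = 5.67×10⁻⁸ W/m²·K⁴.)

Q = εσA(T⁴ − T_s⁴). T⁴ − T_s⁴ = (420)⁴ − (318)⁴ = 3.11×10^10 − 1.02×10^10 = 2.09×10^10 K⁴.
Q = 0.813 × 5.67×10⁻⁸ × 0.230 × 2.09×10^10 = 221 W.

Q ≈ 221 W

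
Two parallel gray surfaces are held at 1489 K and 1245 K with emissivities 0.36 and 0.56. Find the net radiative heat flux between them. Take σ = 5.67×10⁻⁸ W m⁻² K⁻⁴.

For two large parallel gray plates, q = σ(T₁⁴ − T₂⁴) / (1/ε₁ + 1/ε₂ − 1).
1/ε₁ + 1/ε₂ − 1 = 1/0.36 + 1/0.56 − 1 = 3.563.
T₁⁴ − T₂⁴ = 4.92×10^12 − 2.40×10^12 = 2.51×10^12 K⁴.
q = 5.67×10⁻⁸ × 2.51×10^12 / 3.563 = 40000 W/m².

q ≈ 40000 W/m²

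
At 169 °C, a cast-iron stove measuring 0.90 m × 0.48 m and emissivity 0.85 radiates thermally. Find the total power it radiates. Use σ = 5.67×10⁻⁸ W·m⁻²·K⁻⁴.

P ≈ 795 W

A = 0.90 × 0.48 = 0.432 m².
169 °C = 442 K.
P = εσAT⁴ = 0.85 × 5.67×10⁻⁸ × 0.432 × (442)⁴ = 0.85 × 5.67×10⁻⁸ × 0.432 × 3.82×10^10.
P = 795 W.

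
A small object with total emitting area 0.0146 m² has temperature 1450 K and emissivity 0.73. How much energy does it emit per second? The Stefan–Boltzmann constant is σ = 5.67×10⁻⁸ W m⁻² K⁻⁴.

P ≈ 2670 W

P = εσAT⁴ = 0.73 × 5.67×10⁻⁸ × 0.0146 × (1450)⁴ = 0.73 × 5.67×10⁻⁸ × 0.0146 × 4.42×10^12.
P = 2670 W.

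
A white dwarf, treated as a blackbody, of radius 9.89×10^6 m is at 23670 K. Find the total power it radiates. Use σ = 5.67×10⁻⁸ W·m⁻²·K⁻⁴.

A = 4πr² = 4π × (9.89×10^6)² = 1.23×10^15 m².
P = σAT⁴ = 5.67×10⁻⁸ × 1.23×10^15 × (23670)⁴ = 5.67×10⁻⁸ × 1.23×10^15 × 3.14×10^17.
P = 2.19×10^25 W.

P ≈ 2.19×10^25 W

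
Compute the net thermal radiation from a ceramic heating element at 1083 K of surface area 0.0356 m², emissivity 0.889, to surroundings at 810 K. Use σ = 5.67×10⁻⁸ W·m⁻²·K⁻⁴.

Q = εσA(T⁴ − T_s⁴). T⁴ − T_s⁴ = (1083)⁴ − (810)⁴ = 1.38×10^12 − 4.30×10^11 = 9.45×10^11 K⁴.
Q = 0.889 × 5.67×10⁻⁸ × 0.0356 × 9.45×10^11 = 1700 W.

Q ≈ 1700 W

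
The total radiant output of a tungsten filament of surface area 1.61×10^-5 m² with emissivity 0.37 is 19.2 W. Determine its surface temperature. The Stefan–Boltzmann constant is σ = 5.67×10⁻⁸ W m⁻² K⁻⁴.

From P = εσAT⁴, T = (P / εσA)^(1/4) = (19.2 / (0.37 × 5.67×10⁻⁸ × 1.61×10^-5))^(1/4).
T = (5.68×10^13)^(1/4) = 2750 K.

T ≈ 2750 K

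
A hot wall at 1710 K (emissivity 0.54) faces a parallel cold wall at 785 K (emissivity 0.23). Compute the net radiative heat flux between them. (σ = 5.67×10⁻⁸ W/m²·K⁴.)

q ≈ 89100 W/m²

For two large parallel gray plates, q = σ(T₁⁴ − T₂⁴) / (1/ε₁ + 1/ε₂ − 1).
1/ε₁ + 1/ε₂ − 1 = 1/0.54 + 1/0.23 − 1 = 5.200.
T₁⁴ − T₂⁴ = 8.55×10^12 − 3.80×10^11 = 8.17×10^12 K⁴.
q = 5.67×10⁻⁸ × 8.17×10^12 / 5.200 = 89100 W/m².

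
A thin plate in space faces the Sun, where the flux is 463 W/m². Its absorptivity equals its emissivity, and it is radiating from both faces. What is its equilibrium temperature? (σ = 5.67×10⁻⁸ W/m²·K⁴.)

Absorbed flux αS = emitted flux 2εσT⁴ per unit area; with α = ε this gives T = (S/2σ)^(1/4).
T = (463 / (2 × 5.67×10⁻⁸))^(1/4) = (4.08×10^9)^(1/4).
T = 253 K.

T ≈ 253 K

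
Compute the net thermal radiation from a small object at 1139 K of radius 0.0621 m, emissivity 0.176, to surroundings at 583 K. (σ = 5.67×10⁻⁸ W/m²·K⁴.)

A = 4πr² = 4π × (0.0621)² = 0.0485 m².
Q = εσA(T⁴ − T_s⁴). T⁴ − T_s⁴ = (1139)⁴ − (583)⁴ = 1.68×10^12 − 1.16×10^11 = 1.57×10^12 K⁴.
Q = 0.176 × 5.67×10⁻⁸ × 0.0485 × 1.57×10^12 = 758 W.

Q ≈ 758 W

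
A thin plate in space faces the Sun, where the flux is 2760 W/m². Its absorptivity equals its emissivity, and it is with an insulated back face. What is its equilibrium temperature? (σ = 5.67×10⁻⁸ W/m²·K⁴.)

Absorbed flux αS = emitted flux εσT⁴ (one radiating face); with α = ε, T = (S/σ)^(1/4).
T = (2760 / 5.67×10⁻⁸)^(1/4) = (4.87×10^10)^(1/4).
T = 470 K.

T ≈ 470 K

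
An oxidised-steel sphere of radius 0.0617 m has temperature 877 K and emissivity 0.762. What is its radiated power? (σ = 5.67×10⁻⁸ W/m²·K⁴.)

P ≈ 1220 W

A = 4πr² = 4π × (0.0617)² = 0.0478 m².
Stefan–Boltzmann: P = εσAT⁴ = 0.762 × 5.67×10⁻⁸ × 0.0478 × (877)⁴ = 0.762 × 5.67×10⁻⁸ × 0.0478 × 5.92×10^11.
P = 1220 W.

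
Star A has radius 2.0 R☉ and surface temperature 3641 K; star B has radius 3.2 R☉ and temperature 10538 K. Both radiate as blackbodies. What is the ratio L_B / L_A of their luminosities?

L_B/L_A ≈ 180

L = 4πR²σT⁴ ∝ R²T⁴, so L_B/L_A = (3.2/2.0)² × (10538/3641)⁴ = 2.56 × 70.2 = 180.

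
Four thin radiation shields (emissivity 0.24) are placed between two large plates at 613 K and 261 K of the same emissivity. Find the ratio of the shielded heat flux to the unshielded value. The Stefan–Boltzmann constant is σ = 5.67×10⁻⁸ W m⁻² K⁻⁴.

ratio ≈ 0.200

With N identical shields there are N+1 = 5 gaps in series, each with the same radiative resistance, so the flux falls to 1/(N+1) of its unshielded value.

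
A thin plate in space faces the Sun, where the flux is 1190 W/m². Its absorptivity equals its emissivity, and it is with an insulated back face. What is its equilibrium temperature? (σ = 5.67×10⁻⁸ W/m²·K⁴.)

T ≈ 381 K

Absorbed flux αS = emitted flux εσT⁴ (one radiating face); with α = ε, T = (S/σ)^(1/4).
T = (1190 / 5.67×10⁻⁸)^(1/4) = (2.10×10^10)^(1/4).
T = 381 K.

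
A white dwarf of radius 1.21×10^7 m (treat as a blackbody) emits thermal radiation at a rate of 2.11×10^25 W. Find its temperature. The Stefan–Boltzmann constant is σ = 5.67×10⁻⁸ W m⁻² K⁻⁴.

A = 4πr² = 4π × (1.21×10^7)² = 1.84×10^15 m².
From P = σAT⁴, T = (P / σA)^(1/4) = (2.11×10^25 / (5.67×10⁻⁸ × 1.84×10^15))^(1/4).
T = (2.02×10^17)^(1/4) = 21200 K.

T ≈ 21200 K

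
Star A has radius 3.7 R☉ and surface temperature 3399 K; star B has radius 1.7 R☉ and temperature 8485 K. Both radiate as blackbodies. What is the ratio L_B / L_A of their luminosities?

L_B/L_A ≈ 8.20

L = 4πR²σT⁴ ∝ R²T⁴, so L_B/L_A = (1.7/3.7)² × (8485/3399)⁴ = 0.211 × 38.8 = 8.20.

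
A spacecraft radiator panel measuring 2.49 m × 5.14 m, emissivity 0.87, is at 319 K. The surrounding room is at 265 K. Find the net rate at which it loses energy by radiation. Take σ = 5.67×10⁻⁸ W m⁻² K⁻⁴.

A = 2.49 × 5.14 = 12.8 m².
Q = εσA(T⁴ − T_s⁴). T⁴ − T_s⁴ = (319)⁴ − (265)⁴ = 1.04×10^10 − 4.93×10^9 = 5.42×10^9 K⁴.
Q = 0.87 × 5.67×10⁻⁸ × 12.8 × 5.42×10^9 = 3420 W.

Q ≈ 3420 W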